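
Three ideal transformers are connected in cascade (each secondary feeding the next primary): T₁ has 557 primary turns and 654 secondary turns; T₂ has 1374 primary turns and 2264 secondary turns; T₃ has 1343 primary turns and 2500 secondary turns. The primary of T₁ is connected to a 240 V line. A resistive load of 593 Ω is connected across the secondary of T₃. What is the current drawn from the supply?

I_supply ≈ 5.25 A

After T₁: V = 240.00 × 654/557 = 281.80 V.
After T₂: V = 281.80 × 2264/1374 = 464.33 V.
After T₃: V = 464.33 × 2500/1343 = 864.35 V.
I_load = 864.35/593 = 1.4576 A, so P_out = 864.35 × 1.4576 = 1259.9 W.
All ideal ⇒ P_in = P_out, so I_supply = 1259.9/240 = 5.25 A.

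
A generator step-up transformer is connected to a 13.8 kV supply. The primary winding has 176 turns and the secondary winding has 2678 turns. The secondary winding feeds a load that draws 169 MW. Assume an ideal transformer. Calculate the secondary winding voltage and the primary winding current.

V_s = V_p × N_s/N_p = 13800 × 2678/176 = 209980 V.
I_s = P/V_s = 1.69×10^8/209980 = 804.84 A.
I_p = I_s × N_s/N_p = 804.84 × 2678/176 = 12200 A.

V_s ≈ 210000 V, I_p ≈ 12200 A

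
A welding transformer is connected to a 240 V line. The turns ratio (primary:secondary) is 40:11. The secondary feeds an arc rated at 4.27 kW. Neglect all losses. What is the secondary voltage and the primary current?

V_s = V_p × N_s/N_p = 240 × 11/40 = 66.000 V.
I_s = P/V_s = 4270/66.000 = 64.697 A.
I_p = I_s × N_s/N_p = 64.697 × 11/40 = 17.8 A.

V_s ≈ 66.0 V, I_p ≈ 17.8 A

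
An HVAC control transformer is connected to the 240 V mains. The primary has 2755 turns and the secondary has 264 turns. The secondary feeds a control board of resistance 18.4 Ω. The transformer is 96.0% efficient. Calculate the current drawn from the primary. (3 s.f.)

I_p ≈ 0.125 A

V_s = 240 × 264/2755 = 22.998 V.
I_s = V_s/R = 22.998/18.4 = 1.2499 A.
P_out = V_s I_s = 22.998 × 1.2499 = 28.745 W.
P_in = P_out/η = 28.745/0.960 = 29.943 W.
I_p = P_in/V_p = 29.943/240 = 0.125 A.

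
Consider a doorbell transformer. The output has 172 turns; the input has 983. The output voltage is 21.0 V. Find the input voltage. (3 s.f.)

V_in ≈ 120 V

V_in/V_out = N_in/N_out, so V_in = 21.0 × 983/172 = 120 V.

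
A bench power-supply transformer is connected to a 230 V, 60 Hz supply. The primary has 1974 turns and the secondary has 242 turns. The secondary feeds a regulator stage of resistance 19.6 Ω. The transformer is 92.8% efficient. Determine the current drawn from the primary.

V_s = 230 × 242/1974 = 28.197 V.
I_s = V_s/R = 28.197/19.6 = 1.4386 A.
P_out = V_s I_s = 28.197 × 1.4386 = 40.564 W.
P_in = P_out/η = 40.564/0.928 = 43.711 W.
I_p = P_in/V_p = 43.711/230 = 0.190 A.

I_p ≈ 0.190 A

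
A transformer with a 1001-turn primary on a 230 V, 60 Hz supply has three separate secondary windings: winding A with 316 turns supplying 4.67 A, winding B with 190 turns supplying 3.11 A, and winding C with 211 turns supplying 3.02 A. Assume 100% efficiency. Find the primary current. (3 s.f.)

I_p ≈ 2.70 A

V_A = 230 × 316/1001 = 72.607 V; V_B = 230 × 190/1001 = 43.656 V; V_C = 230 × 211/1001 = 48.482 V.
P_out = V_A I_A + V_B I_B + V_C I_C = 72.607×4.67 + 43.656×3.11 + 48.482×3.02 = 339.08 + 135.77 + 146.41 = 621.26 W.
Ideal ⇒ P_in = P_out, so I_p = P_out/V_p = 621.26/230 = 2.70 A.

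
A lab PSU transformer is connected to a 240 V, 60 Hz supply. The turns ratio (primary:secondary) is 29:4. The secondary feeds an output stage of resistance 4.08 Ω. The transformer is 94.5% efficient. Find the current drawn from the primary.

V_s = 240 × 4/29 = 33.103 V.
I_s = V_s/R = 33.103/4.08 = 8.1136 A.
P_out = V_s I_s = 33.103 × 8.1136 = 268.59 W.
P_in = P_out/η = 268.59/0.945 = 284.22 W.
I_p = P_in/V_p = 284.22/240 = 1.18 A.

I_p ≈ 1.18 A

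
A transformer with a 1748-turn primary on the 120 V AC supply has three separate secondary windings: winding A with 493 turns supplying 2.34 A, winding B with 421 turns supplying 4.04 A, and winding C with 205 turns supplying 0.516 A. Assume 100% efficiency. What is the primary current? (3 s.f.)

I_p ≈ 1.69 A

V_A = 120 × 493/1748 = 33.844 V; V_B = 120 × 421/1748 = 28.902 V; V_C = 120 × 205/1748 = 14.073 V.
P_out = V_A I_A + V_B I_B + V_C I_C = 33.844×2.34 + 28.902×4.04 + 14.073×0.516 = 79.196 + 116.76 + 7.2618 = 203.22 W.
Ideal ⇒ P_in = P_out, so I_p = P_out/V_p = 203.22/120 = 1.69 A.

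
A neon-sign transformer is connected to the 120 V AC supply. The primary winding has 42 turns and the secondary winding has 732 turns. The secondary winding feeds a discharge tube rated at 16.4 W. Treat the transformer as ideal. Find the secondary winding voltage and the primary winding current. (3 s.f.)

V_s ≈ 2090 V, I_p ≈ 0.137 A

V_s = V_p × N_s/N_p = 120 × 732/42 = 2091.4 V.
I_s = P/V_s = 16.4/2091.4 = 0.0078415 A.
I_p = I_s × N_s/N_p = 0.0078415 × 732/42 = 0.137 A.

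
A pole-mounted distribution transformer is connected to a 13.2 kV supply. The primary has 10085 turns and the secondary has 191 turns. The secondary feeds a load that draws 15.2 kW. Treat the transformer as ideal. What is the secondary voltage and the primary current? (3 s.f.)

V_s = V_p × N_s/N_p = 13200 × 191/10085 = 250.00 V.
I_s = P/V_s = 15200/250.00 = 60.801 A.
I_p = I_s × N_s/N_p = 60.801 × 191/10085 = 1.15 A.

V_s ≈ 250 V, I_p ≈ 1.15 A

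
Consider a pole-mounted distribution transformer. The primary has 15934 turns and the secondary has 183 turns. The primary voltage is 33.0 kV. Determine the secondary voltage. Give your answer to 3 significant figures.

V_s ≈ 379 V

V_s/V_p = N_s/N_p, so V_s = 33000 × 183/15934 = 379 V.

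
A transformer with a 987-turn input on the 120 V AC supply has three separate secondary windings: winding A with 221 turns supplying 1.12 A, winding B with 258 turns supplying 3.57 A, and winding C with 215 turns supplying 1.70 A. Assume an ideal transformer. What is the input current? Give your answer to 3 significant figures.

I_in ≈ 1.55 A

V_A = 120 × 221/987 = 26.869 V; V_B = 120 × 258/987 = 31.368 V; V_C = 120 × 215/987 = 26.140 V.
P_out = V_A I_A + V_B I_B + V_C I_C = 26.869×1.12 + 31.368×3.57 + 26.140×1.70 = 30.094 + 111.98 + 44.438 = 186.51 W.
Ideal ⇒ P_in = P_out, so I_in = P_out/V_in = 186.51/120 = 1.55 A.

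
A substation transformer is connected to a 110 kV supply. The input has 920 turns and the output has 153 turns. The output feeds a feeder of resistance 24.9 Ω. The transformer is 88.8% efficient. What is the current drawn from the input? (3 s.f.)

V_out = 110000 × 153/920 = 18293 V.
I_out = V_out/R = 18293/24.9 = 734.68 A.
P_out = V_out I_out = 18293 × 734.68 = 1.3440×10^7 W.
P_in = P_out/η = 1.3440×10^7/0.888 = 1.5135×10^7 W.
I_in = P_in/V_in = 1.5135×10^7/110000 = 138 A.

I_in ≈ 138 A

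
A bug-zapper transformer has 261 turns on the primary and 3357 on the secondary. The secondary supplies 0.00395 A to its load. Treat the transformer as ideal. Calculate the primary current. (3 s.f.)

For an ideal transformer I_p/I_s = N_s/N_p, so I_p = 0.00395 × 3357/261 = 0.0508 A.

I_p ≈ 0.0508 A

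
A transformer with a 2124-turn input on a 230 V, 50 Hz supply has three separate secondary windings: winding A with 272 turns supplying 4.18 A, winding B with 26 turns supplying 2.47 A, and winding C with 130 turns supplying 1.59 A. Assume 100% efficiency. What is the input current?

I_in ≈ 0.663 A

V_A = 230 × 272/2124 = 29.454 V; V_B = 230 × 26/2124 = 2.8154 V; V_C = 230 × 130/2124 = 14.077 V.
P_out = V_A I_A + V_B I_B + V_C I_C = 29.454×4.18 + 2.8154×2.47 + 14.077×1.59 = 123.12 + 6.9541 + 22.383 = 152.45 W.
Ideal ⇒ P_in = P_out, so I_in = P_out/V_in = 152.45/230 = 0.663 A.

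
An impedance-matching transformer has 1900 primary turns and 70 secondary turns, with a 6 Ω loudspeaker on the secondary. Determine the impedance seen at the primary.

Z_p = (N_p/N_s)² × Z_s = (1900/70)² × 6 = 4420 Ω.

Z_p ≈ 4420 Ω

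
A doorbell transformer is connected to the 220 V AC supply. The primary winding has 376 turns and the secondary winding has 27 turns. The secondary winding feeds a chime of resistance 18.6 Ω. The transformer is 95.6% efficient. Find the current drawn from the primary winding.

I_p ≈ 0.0638 A

V_s = 220 × 27/376 = 15.798 V.
I_s = V_s/R = 15.798/18.6 = 0.84935 A.
P_out = V_s I_s = 15.798 × 0.84935 = 13.418 W.
P_in = P_out/η = 13.418/0.956 = 14.035 W.
I_p = P_in/V_p = 14.035/220 = 0.0638 A.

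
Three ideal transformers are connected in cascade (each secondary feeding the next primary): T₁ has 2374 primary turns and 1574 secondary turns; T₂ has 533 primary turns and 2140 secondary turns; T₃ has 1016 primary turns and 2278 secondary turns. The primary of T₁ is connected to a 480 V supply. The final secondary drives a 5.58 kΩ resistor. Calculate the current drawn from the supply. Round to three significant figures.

Secondary of T₁: V = 480.00 × 1574/2374 = 318.25 V.
Secondary of T₂: V = 318.25 × 2140/533 = 1277.8 V.
Secondary of T₃: V = 1277.8 × 2278/1016 = 2864.9 V.
I_load = 2864.9/5580 = 0.51343 A, so P_out = 2864.9 × 0.51343 = 1470.9 W.
All ideal ⇒ P_in = P_out, so I_supply = 1470.9/480 = 3.06 A.

I_supply ≈ 3.06 A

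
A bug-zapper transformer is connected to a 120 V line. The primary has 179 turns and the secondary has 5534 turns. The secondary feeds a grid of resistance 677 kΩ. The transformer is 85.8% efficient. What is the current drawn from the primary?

V_s = 120 × 5534/179 = 3709.9 V.
I_s = V_s/R = 3709.9/677000 = 0.0054800 A.
P_out = V_s I_s = 3709.9 × 0.0054800 = 20.330 W.
P_in = P_out/η = 20.330/0.858 = 23.695 W.
I_p = P_in/V_p = 23.695/120 = 0.197 A.

I_p ≈ 0.197 A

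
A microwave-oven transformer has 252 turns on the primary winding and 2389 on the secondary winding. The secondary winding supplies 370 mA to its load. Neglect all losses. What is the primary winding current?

For an ideal transformer I_p/I_s = N_s/N_p, so I_p = 0.370 × 2389/252 = 3.51 A.

I_p ≈ 3.51 A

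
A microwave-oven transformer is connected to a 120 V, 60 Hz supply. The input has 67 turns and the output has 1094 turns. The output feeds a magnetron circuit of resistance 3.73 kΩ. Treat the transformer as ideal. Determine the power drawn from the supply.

P ≈ 1030 W

V_out = V_in × N_out/N_in = 120 × 1094/67 = 1959.4 V.
I_out = V_out/R = 1959.4/3730 = 0.52531 A.
I_in = I_out × N_out/N_in = 0.52531 × 1094/67 = 8.5774 A.
P = V_in I_in = 120 × 8.5774 = 1030 W.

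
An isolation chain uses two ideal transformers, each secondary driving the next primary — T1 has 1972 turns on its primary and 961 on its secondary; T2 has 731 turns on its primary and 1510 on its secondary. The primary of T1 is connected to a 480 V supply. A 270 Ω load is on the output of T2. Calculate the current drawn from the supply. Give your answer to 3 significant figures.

After T1: V = 480.00 × 961/1972 = 233.91 V.
After T2: V = 233.91 × 1510/731 = 483.19 V.
I_load = 483.19/270 = 1.7896 A, so P_out = 483.19 × 1.7896 = 864.71 W.
All ideal ⇒ P_in = P_out, so I_supply = 864.71/480 = 1.80 A.

I_supply ≈ 1.80 A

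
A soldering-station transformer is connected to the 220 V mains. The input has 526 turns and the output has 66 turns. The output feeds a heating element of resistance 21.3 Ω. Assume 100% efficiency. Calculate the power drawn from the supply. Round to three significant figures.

V_out = V_in × N_out/N_in = 220 × 66/526 = 27.605 V.
I_out = V_out/R = 27.605/21.3 = 1.2960 A.
I_in = I_out × N_out/N_in = 1.2960 × 66/526 = 0.16261 A.
P = V_in I_in = 220 × 0.16261 = 35.8 W.

P ≈ 35.8 W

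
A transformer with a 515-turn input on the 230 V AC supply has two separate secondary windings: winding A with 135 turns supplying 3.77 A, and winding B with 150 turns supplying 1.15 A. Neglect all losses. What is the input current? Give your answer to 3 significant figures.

I_in ≈ 1.32 A

V_A = 230 × 135/515 = 60.291 V; V_B = 230 × 150/515 = 66.990 V.
P_out = V_A I_A + V_B I_B = 60.291×3.77 + 66.990×1.15 = 227.30 + 77.039 = 304.34 W.
Ideal ⇒ P_in = P_out, so I_in = P_out/V_in = 304.34/230 = 1.32 A.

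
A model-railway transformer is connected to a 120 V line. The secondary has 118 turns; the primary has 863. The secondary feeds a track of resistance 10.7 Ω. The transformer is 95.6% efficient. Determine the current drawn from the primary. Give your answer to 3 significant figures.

I_p ≈ 0.219 A

V_s = 120 × 118/863 = 16.408 V.
I_s = V_s/R = 16.408/10.7 = 1.5334 A.
P_out = V_s I_s = 16.408 × 1.5334 = 25.161 W.
P_in = P_out/η = 25.161/0.956 = 26.319 W.
I_p = P_in/V_p = 26.319/120 = 0.219 A.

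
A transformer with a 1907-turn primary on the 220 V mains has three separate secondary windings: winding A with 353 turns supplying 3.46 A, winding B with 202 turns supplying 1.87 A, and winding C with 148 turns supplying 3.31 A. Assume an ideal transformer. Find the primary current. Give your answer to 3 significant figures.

V_A = 220 × 353/1907 = 40.724 V; V_B = 220 × 202/1907 = 23.304 V; V_C = 220 × 148/1907 = 17.074 V.
P_out = V_A I_A + V_B I_B + V_C I_C = 40.724×3.46 + 23.304×1.87 + 17.074×3.31 = 140.90 + 43.578 + 56.515 = 241.00 W.
Ideal ⇒ P_in = P_out, so I_p = P_out/V_p = 241.00/220 = 1.10 A.

I_p ≈ 1.10 A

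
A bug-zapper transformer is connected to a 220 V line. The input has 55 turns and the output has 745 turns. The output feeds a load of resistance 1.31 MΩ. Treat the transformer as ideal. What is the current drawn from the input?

V_out = V_in × N_out/N_in = 220 × 745/55 = 2980.0 V.
I_out = V_out/R = 2980.0/(1.31×10^6) = 0.0022748 A.
For an ideal transformer I_in N_in = I_out N_out, so I_in = 0.0022748 × 745/55 = 0.0308 A.

I_in ≈ 0.0308 A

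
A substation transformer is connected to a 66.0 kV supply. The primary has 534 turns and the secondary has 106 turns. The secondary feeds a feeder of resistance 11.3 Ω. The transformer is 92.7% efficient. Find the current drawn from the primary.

V_s = 66000 × 106/534 = 13101 V.
I_s = V_s/R = 13101/11.3 = 1159.4 A.
P_out = V_s I_s = 13101 × 1159.4 = 1.5189×10^7 W.
P_in = P_out/η = 1.5189×10^7/0.927 = 1.6385×10^7 W.
I_p = P_in/V_p = 1.6385×10^7/66000 = 248 A.

I_p ≈ 248 A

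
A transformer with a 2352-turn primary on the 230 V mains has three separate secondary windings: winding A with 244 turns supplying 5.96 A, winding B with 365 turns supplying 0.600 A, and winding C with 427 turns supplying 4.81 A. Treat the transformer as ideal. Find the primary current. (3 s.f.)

V_A = 230 × 244/2352 = 23.861 V; V_B = 230 × 365/2352 = 35.693 V; V_C = 230 × 427/2352 = 41.756 V.
P_out = V_A I_A + V_B I_B + V_C I_C = 23.861×5.96 + 35.693×0.600 + 41.756×4.81 = 142.21 + 21.416 + 200.85 = 364.47 W.
Ideal ⇒ P_in = P_out, so I_p = P_out/V_p = 364.47/230 = 1.58 A.

I_p ≈ 1.58 A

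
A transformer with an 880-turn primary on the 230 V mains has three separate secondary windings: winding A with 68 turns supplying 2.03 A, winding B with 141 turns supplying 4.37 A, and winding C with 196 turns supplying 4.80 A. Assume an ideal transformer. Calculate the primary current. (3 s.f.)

I_p ≈ 1.93 A

V_A = 230 × 68/880 = 17.773 V; V_B = 230 × 141/880 = 36.852 V; V_C = 230 × 196/880 = 51.227 V.
P_out = V_A I_A + V_B I_B + V_C I_C = 17.773×2.03 + 36.852×4.37 + 51.227×4.80 = 36.079 + 161.04 + 245.89 = 443.01 W.
Ideal ⇒ P_in = P_out, so I_p = P_out/V_p = 443.01/230 = 1.93 A.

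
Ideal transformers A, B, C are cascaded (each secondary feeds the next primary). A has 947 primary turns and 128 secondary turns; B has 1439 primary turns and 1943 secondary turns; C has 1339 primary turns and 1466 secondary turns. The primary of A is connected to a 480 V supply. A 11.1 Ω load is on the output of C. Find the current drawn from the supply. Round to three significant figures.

Secondary of A: V = 480.00 × 128/947 = 64.879 V.
Secondary of B: V = 64.879 × 1943/1439 = 87.602 V.
Secondary of C: V = 87.602 × 1466/1339 = 95.911 V.
I_load = 95.911/11.1 = 8.6406 A, so P_out = 95.911 × 8.6406 = 828.72 W.
All ideal ⇒ P_in = P_out, so I_supply = 828.72/480 = 1.73 A.

I_supply ≈ 1.73 A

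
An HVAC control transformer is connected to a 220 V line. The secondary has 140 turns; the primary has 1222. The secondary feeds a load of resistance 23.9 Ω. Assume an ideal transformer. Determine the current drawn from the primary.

I_p ≈ 0.121 A

V_s = V_p × N_s/N_p = 220 × 140/1222 = 25.205 V.
I_s = V_s/R = 25.205/23.9 = 1.0546 A.
For an ideal transformer I_p N_p = I_s N_s, so I_p = 1.0546 × 140/1222 = 0.121 A.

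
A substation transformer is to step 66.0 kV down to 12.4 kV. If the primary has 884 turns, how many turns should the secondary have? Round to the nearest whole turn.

N_s/N_p = V_s/V_p, so N_s = 884 × 12400/66000 = 166.1 ≈ 166 turns.

N_s = 166 turns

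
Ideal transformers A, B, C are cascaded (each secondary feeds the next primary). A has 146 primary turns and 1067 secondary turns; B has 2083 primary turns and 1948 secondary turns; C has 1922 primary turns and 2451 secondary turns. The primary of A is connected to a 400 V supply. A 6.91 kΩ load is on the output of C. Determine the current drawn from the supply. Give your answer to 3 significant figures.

After A: V = 400.00 × 1067/146 = 2923.3 V.
After B: V = 2923.3 × 1948/2083 = 2733.8 V.
After C: V = 2733.8 × 2451/1922 = 3486.3 V.
I_load = 3486.3/6910 = 0.50453 A, so P_out = 3486.3 × 0.50453 = 1758.9 W.
All ideal ⇒ P_in = P_out, so I_supply = 1758.9/400 = 4.40 A.

I_supply ≈ 4.40 A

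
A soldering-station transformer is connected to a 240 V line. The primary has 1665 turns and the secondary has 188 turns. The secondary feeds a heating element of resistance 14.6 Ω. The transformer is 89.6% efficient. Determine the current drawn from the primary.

I_p ≈ 0.234 A

V_s = 240 × 188/1665 = 27.099 V.
I_s = V_s/R = 27.099/14.6 = 1.8561 A.
P_out = V_s I_s = 27.099 × 1.8561 = 50.299 W.
P_in = P_out/η = 50.299/0.896 = 56.137 W.
I_p = P_in/V_p = 56.137/240 = 0.234 A.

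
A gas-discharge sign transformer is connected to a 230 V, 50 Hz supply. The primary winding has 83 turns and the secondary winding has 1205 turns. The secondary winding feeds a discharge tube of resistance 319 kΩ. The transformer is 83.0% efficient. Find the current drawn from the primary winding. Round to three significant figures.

I_p ≈ 0.183 A

V_s = 230 × 1205/83 = 3339.2 V.
I_s = V_s/R = 3339.2/319000 = 0.010468 A.
P_out = V_s I_s = 3339.2 × 0.010468 = 34.953 W.
P_in = P_out/η = 34.953/0.830 = 42.112 W.
I_p = P_in/V_p = 42.112/230 = 0.183 A.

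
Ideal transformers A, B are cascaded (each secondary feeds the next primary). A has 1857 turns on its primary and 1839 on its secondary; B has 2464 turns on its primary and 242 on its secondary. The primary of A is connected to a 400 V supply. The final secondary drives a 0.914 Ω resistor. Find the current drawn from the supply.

After A: V = 400.00 × 1839/1857 = 396.12 V.
After B: V = 396.12 × 242/2464 = 38.905 V.
I_load = 38.905/0.914 = 42.566 A, so P_out = 38.905 × 42.566 = 1656.0 W.
All ideal ⇒ P_in = P_out, so I_supply = 1656.0/400 = 4.14 A.

I_supply ≈ 4.14 A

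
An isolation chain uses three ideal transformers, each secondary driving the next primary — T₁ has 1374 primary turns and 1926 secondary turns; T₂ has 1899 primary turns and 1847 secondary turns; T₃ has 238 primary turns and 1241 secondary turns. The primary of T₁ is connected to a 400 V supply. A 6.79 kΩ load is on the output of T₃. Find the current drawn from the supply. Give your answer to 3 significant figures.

Secondary of T₁: V = 400.00 × 1926/1374 = 560.70 V.
Secondary of T₂: V = 560.70 × 1847/1899 = 545.35 V.
Secondary of T₃: V = 545.35 × 1241/238 = 2843.6 V.
I_load = 2843.6/6790 = 0.41879 A, so P_out = 2843.6 × 0.41879 = 1190.9 W.
All ideal ⇒ P_in = P_out, so I_supply = 1190.9/400 = 2.98 A.

I_supply ≈ 2.98 A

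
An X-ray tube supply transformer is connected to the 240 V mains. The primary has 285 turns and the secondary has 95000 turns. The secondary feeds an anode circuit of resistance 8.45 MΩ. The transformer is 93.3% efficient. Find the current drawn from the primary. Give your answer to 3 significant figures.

V_s = 240 × 95000/285 = 80000 V.
I_s = V_s/R = 80000/(8.45×10^6) = 0.0094675 A.
P_out = V_s I_s = 80000 × 0.0094675 = 757.40 W.
P_in = P_out/η = 757.40/0.933 = 811.79 W.
I_p = P_in/V_p = 811.79/240 = 3.38 A.

I_p ≈ 3.38 A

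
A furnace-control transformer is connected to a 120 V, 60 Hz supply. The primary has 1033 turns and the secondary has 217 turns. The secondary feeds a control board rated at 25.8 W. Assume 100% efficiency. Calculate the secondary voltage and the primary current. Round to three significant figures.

V_s ≈ 25.2 V, I_p ≈ 0.215 A

V_s = V_p × N_s/N_p = 120 × 217/1033 = 25.208 V.
I_s = P/V_s = 25.8/25.208 = 1.0235 A.
I_p = I_s × N_s/N_p = 1.0235 × 217/1033 = 0.215 A.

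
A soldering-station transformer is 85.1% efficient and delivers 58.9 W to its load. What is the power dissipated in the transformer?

P_loss ≈ 10.3 W

P_in = P_out/η = 58.9/0.851 = 69.2127 W.
P_loss = P_in − P_out = 69.2127 − 58.9 = 10.3 W.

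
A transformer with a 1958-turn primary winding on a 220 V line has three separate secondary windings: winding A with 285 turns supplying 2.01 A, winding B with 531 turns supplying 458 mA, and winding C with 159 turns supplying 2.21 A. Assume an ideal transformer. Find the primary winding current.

I_p ≈ 0.596 A

V_A = 220 × 285/1958 = 32.022 V; V_B = 220 × 531/1958 = 59.663 V; V_C = 220 × 159/1958 = 17.865 V.
P_out = V_A I_A + V_B I_B + V_C I_C = 32.022×2.01 + 59.663×0.458 + 17.865×2.21 = 64.365 + 27.326 + 39.482 = 131.17 W.
Ideal ⇒ P_in = P_out, so I_p = P_out/V_p = 131.17/220 = 0.596 A.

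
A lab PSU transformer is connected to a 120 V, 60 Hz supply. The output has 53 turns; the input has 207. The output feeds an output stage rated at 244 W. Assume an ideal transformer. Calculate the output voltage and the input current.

V_out ≈ 30.7 V, I_in ≈ 2.03 A

V_out = V_in × N_out/N_in = 120 × 53/207 = 30.725 V.
I_out = P/V_out = 244/30.725 = 7.9415 A.
I_in = I_out × N_out/N_in = 7.9415 × 53/207 = 2.03 A.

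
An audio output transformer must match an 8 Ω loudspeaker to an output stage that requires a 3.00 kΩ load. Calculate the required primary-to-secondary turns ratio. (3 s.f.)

Z_p/Z_s = (N_p/N_s)², so N_p/N_s = √(3000/8) = √375 = 19.4.

N_p/N_s ≈ 19.4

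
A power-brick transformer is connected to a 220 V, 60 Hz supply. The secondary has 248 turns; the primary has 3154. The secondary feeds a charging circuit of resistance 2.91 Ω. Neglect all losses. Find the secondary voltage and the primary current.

V_s = V_p × N_s/N_p = 220 × 248/3154 = 17.299 V.
I_s = V_s/R = 17.299/2.91 = 5.9446 A.
I_p = I_s × N_s/N_p = 5.9446 × 248/3154 = 0.467 A.

V_s ≈ 17.3 V, I_p ≈ 0.467 A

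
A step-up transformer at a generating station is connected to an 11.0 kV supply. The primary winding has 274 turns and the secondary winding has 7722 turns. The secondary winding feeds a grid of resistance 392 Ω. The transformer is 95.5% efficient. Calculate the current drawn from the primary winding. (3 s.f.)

V_s = 11000 × 7722/274 = 310010 V.
I_s = V_s/R = 310010/392 = 790.83 A.
P_out = V_s I_s = 310010 × 790.83 = 2.4516×10^8 W.
P_in = P_out/η = 2.4516×10^8/0.955 = 2.5672×10^8 W.
I_p = P_in/V_p = 2.5672×10^8/11000 = 23300 A.

I_p ≈ 23300 A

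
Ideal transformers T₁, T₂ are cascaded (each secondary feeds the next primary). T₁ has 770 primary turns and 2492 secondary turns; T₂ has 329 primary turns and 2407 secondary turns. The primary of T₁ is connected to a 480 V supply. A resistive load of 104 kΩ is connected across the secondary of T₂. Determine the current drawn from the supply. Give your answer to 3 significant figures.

I_supply ≈ 2.59 A

Secondary of T₁: V = 480.00 × 2492/770 = 1553.5 V.
Secondary of T₂: V = 1553.5 × 2407/329 = 11365 V.
I_load = 11365/104000 = 0.10928 A, so P_out = 11365 × 0.10928 = 1242.0 W.
All ideal ⇒ P_in = P_out, so I_supply = 1242.0/480 = 2.59 A.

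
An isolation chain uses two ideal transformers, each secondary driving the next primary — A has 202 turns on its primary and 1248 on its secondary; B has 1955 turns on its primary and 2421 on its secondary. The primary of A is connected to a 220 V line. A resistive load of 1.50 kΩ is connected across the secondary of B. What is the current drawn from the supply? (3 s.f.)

Secondary of A: V = 220.00 × 1248/202 = 1359.2 V.
Secondary of B: V = 1359.2 × 2421/1955 = 1683.2 V.
I_load = 1683.2/1500 = 1.1221 A, so P_out = 1683.2 × 1.1221 = 1888.8 W.
All ideal ⇒ P_in = P_out, so I_supply = 1888.8/220 = 8.59 A.

I_supply ≈ 8.59 A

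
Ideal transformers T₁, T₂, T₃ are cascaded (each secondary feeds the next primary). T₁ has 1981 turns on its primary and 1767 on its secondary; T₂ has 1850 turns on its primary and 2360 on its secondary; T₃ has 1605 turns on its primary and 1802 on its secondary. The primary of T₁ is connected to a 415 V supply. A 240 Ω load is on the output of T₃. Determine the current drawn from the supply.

After T₁: V = 415.00 × 1767/1981 = 370.17 V.
After T₂: V = 370.17 × 2360/1850 = 472.22 V.
After T₃: V = 472.22 × 1802/1605 = 530.18 V.
I_load = 530.18/240 = 2.2091 A, so P_out = 530.18 × 2.2091 = 1171.2 W.
All ideal ⇒ P_in = P_out, so I_supply = 1171.2/415 = 2.82 A.

I_supply ≈ 2.82 A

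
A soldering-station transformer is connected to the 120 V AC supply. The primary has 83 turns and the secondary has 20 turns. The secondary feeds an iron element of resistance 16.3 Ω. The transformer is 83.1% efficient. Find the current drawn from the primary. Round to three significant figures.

I_p ≈ 0.514 A

V_s = 120 × 20/83 = 28.916 V.
I_s = V_s/R = 28.916/16.3 = 1.7740 A.
P_out = V_s I_s = 28.916 × 1.7740 = 51.295 W.
P_in = P_out/η = 51.295/0.831 = 61.727 W.
I_p = P_in/V_p = 61.727/120 = 0.514 A.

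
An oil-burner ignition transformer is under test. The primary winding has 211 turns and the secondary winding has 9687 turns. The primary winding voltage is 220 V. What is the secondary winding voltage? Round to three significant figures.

V_s/V_p = N_s/N_p, so V_s = 220 × 9687/211 = 10100 V.

V_s ≈ 10100 V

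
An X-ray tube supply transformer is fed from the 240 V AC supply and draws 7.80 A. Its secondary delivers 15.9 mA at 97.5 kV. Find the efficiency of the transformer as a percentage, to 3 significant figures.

P_in = 240 × 7.80 = 1872.00 W.
P_out = 97500 × 0.0159 = 1550.25 W.
η = P_out/P_in = 1550.25/1872.00 = 0.828.

η ≈ 82.8%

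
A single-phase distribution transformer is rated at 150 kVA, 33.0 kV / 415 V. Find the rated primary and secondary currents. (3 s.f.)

I_p ≈ 4.55 A, I_s ≈ 361 A

I_p = S/V_p = 150000/33000 = 4.55 A.
I_s = S/V_s = 150000/415 = 361 A.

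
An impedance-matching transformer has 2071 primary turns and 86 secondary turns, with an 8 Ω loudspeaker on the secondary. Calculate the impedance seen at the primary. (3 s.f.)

Z_p ≈ 4640 Ω

Z_p = (N_p/N_s)² × Z_s = (2071/86)² × 8 = 4640 Ω.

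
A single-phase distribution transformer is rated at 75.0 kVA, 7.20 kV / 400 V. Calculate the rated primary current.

I_p ≈ 10.4 A

I_p = S/V_p = 75000/7200 = 10.4 A.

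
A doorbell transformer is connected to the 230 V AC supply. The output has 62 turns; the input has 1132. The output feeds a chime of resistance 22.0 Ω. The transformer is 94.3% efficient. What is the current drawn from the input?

V_out = 230 × 62/1132 = 12.597 V.
I_out = V_out/R = 12.597/22.0 = 0.57260 A.
P_out = V_out I_out = 12.597 × 0.57260 = 7.2131 W.
P_in = P_out/η = 7.2131/0.943 = 7.6491 W.
I_in = P_in/V_in = 7.6491/230 = 0.0333 A.

I_in ≈ 0.0333 A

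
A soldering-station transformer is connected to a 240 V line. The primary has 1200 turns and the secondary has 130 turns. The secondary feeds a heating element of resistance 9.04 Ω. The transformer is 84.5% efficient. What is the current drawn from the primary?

I_p ≈ 0.369 A

V_s = 240 × 130/1200 = 26.000 V.
I_s = V_s/R = 26.000/9.04 = 2.8761 A.
P_out = V_s I_s = 26.000 × 2.8761 = 74.779 W.
P_in = P_out/η = 74.779/0.845 = 88.496 W.
I_p = P_in/V_p = 88.496/240 = 0.369 A.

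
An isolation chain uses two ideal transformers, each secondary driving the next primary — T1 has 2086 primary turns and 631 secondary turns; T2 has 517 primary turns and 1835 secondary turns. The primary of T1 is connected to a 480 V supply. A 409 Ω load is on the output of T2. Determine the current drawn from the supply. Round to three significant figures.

I_supply ≈ 1.35 A

After T1: V = 480.00 × 631/2086 = 145.20 V.
After T2: V = 145.20 × 1835/517 = 515.35 V.
I_load = 515.35/409 = 1.2600 A, so P_out = 515.35 × 1.2600 = 649.35 W.
All ideal ⇒ P_in = P_out, so I_supply = 649.35/480 = 1.35 A.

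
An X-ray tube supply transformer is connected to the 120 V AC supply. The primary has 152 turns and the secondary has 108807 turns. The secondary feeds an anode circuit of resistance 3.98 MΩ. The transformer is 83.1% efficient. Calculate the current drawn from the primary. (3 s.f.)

V_s = 120 × 108807/152 = 85900 V.
I_s = V_s/R = 85900/(3.98×10^6) = 0.021583 A.
P_out = V_s I_s = 85900 × 0.021583 = 1854.0 W.
P_in = P_out/η = 1854.0/0.831 = 2231.0 W.
I_p = P_in/V_p = 2231.0/120 = 18.6 A.

I_p ≈ 18.6 A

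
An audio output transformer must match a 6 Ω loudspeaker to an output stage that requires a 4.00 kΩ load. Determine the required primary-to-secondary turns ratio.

Z_p/Z_s = (N_p/N_s)², so N_p/N_s = √(4000/6) = √667 = 25.8.

N_p/N_s ≈ 25.8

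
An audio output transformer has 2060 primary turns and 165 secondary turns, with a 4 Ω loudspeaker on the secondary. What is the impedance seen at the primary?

Z_p ≈ 623 Ω

Z_p = (N_p/N_s)² × Z_s = (2060/165)² × 4 = 623 Ω.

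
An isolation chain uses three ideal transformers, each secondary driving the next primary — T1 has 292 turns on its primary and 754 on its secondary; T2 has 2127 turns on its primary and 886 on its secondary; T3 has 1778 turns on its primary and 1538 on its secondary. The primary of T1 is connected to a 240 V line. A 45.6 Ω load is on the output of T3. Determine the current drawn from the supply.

After T1: V = 240.00 × 754/292 = 619.73 V.
After T2: V = 619.73 × 886/2127 = 258.15 V.
After T3: V = 258.15 × 1538/1778 = 223.30 V.
I_load = 223.30/45.6 = 4.8970 A, so P_out = 223.30 × 4.8970 = 1093.5 W.
All ideal ⇒ P_in = P_out, so I_supply = 1093.5/240 = 4.56 A.

I_supply ≈ 4.56 A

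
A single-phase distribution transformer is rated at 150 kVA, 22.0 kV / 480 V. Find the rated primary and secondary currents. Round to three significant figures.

I_p = S/V_p = 150000/22000 = 6.82 A.
I_s = S/V_s = 150000/480 = 312 A.

I_p ≈ 6.82 A, I_s ≈ 312 A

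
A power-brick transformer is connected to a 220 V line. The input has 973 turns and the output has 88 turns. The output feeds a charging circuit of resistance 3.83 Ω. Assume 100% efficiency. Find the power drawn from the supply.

P ≈ 103 W

V_out = V_in × N_out/N_in = 220 × 88/973 = 19.897 V.
I_out = V_out/R = 19.897/3.83 = 5.1951 A.
I_in = I_out × N_out/N_in = 5.1951 × 88/973 = 0.46985 A.
P = V_in I_in = 220 × 0.46985 = 103 W.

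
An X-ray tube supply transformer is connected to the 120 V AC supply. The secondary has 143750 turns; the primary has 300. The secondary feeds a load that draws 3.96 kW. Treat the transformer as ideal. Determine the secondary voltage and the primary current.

V_s ≈ 57500 V, I_p ≈ 33.0 A

V_s = V_p × N_s/N_p = 120 × 143750/300 = 57500 V.
I_s = P/V_s = 3960/57500 = 0.068870 A.
I_p = I_s × N_s/N_p = 0.068870 × 143750/300 = 33.0 A.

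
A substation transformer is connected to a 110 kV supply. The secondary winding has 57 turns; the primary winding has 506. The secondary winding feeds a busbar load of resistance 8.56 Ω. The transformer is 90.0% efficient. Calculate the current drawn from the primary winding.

I_p ≈ 181 A

V_s = 110000 × 57/506 = 12391 V.
I_s = V_s/R = 12391/8.56 = 1447.6 A.
P_out = V_s I_s = 12391 × 1447.6 = 1.7937×10^7 W.
P_in = P_out/η = 1.7937×10^7/0.900 = 1.9930×10^7 W.
I_p = P_in/V_p = 1.9930×10^7/110000 = 181 A.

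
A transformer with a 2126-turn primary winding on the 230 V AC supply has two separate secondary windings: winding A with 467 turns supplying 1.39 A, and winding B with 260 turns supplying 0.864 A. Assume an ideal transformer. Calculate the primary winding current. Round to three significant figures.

V_A = 230 × 467/2126 = 50.522 V; V_B = 230 × 260/2126 = 28.128 V.
P_out = V_A I_A + V_B I_B = 50.522×1.39 + 28.128×0.864 = 70.226 + 24.303 = 94.528 W.
Ideal ⇒ P_in = P_out, so I_p = P_out/V_p = 94.528/230 = 0.411 A.

I_p ≈ 0.411 A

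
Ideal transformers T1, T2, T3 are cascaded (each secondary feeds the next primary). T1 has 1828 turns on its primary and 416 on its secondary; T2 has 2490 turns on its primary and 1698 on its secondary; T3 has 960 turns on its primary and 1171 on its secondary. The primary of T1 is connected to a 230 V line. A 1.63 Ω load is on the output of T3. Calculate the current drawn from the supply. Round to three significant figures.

I_supply ≈ 5.06 A

After T1: V = 230.00 × 416/1828 = 52.341 V.
After T2: V = 52.341 × 1698/2490 = 35.693 V.
After T3: V = 35.693 × 1171/960 = 43.538 V.
I_load = 43.538/1.63 = 26.710 A, so P_out = 43.538 × 26.710 = 1162.9 W.
All ideal ⇒ P_in = P_out, so I_supply = 1162.9/230 = 5.06 A.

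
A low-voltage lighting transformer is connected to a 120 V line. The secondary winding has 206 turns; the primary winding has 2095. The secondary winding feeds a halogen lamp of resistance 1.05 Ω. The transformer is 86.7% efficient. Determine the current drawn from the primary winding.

V_s = 120 × 206/2095 = 11.800 V.
I_s = V_s/R = 11.800/1.05 = 11.238 A.
P_out = V_s I_s = 11.800 × 11.238 = 132.60 W.
P_in = P_out/η = 132.60/0.867 = 152.94 W.
I_p = P_in/V_p = 152.94/120 = 1.27 A.

I_p ≈ 1.27 A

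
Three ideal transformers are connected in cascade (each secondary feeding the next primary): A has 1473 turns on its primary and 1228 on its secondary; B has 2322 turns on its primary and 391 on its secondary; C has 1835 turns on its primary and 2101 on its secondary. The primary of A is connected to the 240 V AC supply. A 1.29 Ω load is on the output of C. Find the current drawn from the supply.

Secondary of A: V = 240.00 × 1228/1473 = 200.08 V.
Secondary of B: V = 200.08 × 391/2322 = 33.692 V.
Secondary of C: V = 33.692 × 2101/1835 = 38.575 V.
I_load = 38.575/1.29 = 29.903 A, so P_out = 38.575 × 29.903 = 1153.5 W.
All ideal ⇒ P_in = P_out, so I_supply = 1153.5/240 = 4.81 A.

I_supply ≈ 4.81 A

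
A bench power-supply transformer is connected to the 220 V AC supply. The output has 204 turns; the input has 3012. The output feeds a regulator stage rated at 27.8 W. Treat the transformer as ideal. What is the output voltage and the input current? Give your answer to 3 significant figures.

V_out ≈ 14.9 V, I_in ≈ 0.126 A

V_out = V_in × N_out/N_in = 220 × 204/3012 = 14.900 V.
I_out = P/V_out = 27.8/14.900 = 1.8657 A.
I_in = I_out × N_out/N_in = 1.8657 × 204/3012 = 0.126 A.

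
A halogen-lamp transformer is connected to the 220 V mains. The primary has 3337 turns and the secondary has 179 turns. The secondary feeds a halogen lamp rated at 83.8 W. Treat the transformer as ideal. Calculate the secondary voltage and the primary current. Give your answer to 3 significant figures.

V_s = V_p × N_s/N_p = 220 × 179/3337 = 11.801 V.
I_s = P/V_s = 83.8/11.801 = 7.1011 A.
I_p = I_s × N_s/N_p = 7.1011 × 179/3337 = 0.381 A.

V_s ≈ 11.8 V, I_p ≈ 0.381 A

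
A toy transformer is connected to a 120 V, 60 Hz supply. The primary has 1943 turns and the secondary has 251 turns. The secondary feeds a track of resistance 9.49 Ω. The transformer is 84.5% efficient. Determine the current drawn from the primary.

V_s = 120 × 251/1943 = 15.502 V.
I_s = V_s/R = 15.502/9.49 = 1.6335 A.
P_out = V_s I_s = 15.502 × 1.6335 = 25.322 W.
P_in = P_out/η = 25.322/0.845 = 29.967 W.
I_p = P_in/V_p = 29.967/120 = 0.250 A.

I_p ≈ 0.250 A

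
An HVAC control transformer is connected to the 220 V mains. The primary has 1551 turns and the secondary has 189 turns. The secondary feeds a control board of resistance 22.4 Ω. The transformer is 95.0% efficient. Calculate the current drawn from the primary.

I_p ≈ 0.154 A

V_s = 220 × 189/1551 = 26.809 V.
I_s = V_s/R = 26.809/22.4 = 1.1968 A.
P_out = V_s I_s = 26.809 × 1.1968 = 32.085 W.
P_in = P_out/η = 32.085/0.950 = 33.773 W.
I_p = P_in/V_p = 33.773/220 = 0.154 A.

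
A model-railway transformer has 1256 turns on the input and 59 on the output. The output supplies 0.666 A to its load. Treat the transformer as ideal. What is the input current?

For an ideal transformer I_in/I_out = N_out/N_in, so I_in = 0.666 × 59/1256 = 0.0313 A.

I_in ≈ 0.0313 A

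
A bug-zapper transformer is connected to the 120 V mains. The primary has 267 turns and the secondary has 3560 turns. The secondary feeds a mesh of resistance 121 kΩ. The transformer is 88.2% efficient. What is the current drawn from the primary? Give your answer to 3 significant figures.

V_s = 120 × 3560/267 = 1600.0 V.
I_s = V_s/R = 1600.0/121000 = 0.013223 A.
P_out = V_s I_s = 1600.0 × 0.013223 = 21.157 W.
P_in = P_out/η = 21.157/0.882 = 23.988 W.
I_p = P_in/V_p = 23.988/120 = 0.200 A.

I_p ≈ 0.200 A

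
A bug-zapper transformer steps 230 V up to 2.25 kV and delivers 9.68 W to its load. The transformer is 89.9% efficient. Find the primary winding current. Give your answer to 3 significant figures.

P_in = P_out/η = 9.68/0.899 = 10.768 W.
I_p = P_in/V_p = 10.768/230 = 0.0468 A.

I_p ≈ 0.0468 A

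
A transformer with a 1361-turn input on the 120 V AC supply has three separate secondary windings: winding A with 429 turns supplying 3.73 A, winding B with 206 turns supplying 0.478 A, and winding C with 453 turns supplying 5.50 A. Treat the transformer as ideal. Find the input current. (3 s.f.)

V_A = 120 × 429/1361 = 37.825 V; V_B = 120 × 206/1361 = 18.163 V; V_C = 120 × 453/1361 = 39.941 V.
P_out = V_A I_A + V_B I_B + V_C I_C = 37.825×3.73 + 18.163×0.478 + 39.941×5.50 = 141.09 + 8.6820 + 219.68 = 369.45 W.
Ideal ⇒ P_in = P_out, so I_in = P_out/V_in = 369.45/120 = 3.08 A.

I_in ≈ 3.08 A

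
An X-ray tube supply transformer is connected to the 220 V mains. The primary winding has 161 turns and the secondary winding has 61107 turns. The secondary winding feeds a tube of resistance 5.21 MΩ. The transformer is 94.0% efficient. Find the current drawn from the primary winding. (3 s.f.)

V_s = 220 × 61107/161 = 83500 V.
I_s = V_s/R = 83500/(5.21×10^6) = 0.016027 A.
P_out = V_s I_s = 83500 × 0.016027 = 1338.3 W.
P_in = P_out/η = 1338.3/0.940 = 1423.7 W.
I_p = P_in/V_p = 1423.7/220 = 6.47 A.

I_p ≈ 6.47 A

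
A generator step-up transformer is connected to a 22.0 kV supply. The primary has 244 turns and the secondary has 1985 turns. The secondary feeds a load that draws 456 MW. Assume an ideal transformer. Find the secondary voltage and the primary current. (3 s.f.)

V_s = V_p × N_s/N_p = 22000 × 1985/244 = 178980 V.
I_s = P/V_s = 4.56×10^8/178980 = 2547.8 A.
I_p = I_s × N_s/N_p = 2547.8 × 1985/244 = 20700 A.

V_s ≈ 179000 V, I_p ≈ 20700 A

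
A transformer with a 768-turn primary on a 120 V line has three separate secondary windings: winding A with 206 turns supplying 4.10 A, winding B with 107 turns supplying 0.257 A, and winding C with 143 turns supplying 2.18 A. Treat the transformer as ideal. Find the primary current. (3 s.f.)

V_A = 120 × 206/768 = 32.188 V; V_B = 120 × 107/768 = 16.719 V; V_C = 120 × 143/768 = 22.344 V.
P_out = V_A I_A + V_B I_B + V_C I_C = 32.188×4.10 + 16.719×0.257 + 22.344×2.18 = 131.97 + 4.2967 + 48.709 = 184.97 W.
Ideal ⇒ P_in = P_out, so I_p = P_out/V_p = 184.97/120 = 1.54 A.

I_p ≈ 1.54 A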